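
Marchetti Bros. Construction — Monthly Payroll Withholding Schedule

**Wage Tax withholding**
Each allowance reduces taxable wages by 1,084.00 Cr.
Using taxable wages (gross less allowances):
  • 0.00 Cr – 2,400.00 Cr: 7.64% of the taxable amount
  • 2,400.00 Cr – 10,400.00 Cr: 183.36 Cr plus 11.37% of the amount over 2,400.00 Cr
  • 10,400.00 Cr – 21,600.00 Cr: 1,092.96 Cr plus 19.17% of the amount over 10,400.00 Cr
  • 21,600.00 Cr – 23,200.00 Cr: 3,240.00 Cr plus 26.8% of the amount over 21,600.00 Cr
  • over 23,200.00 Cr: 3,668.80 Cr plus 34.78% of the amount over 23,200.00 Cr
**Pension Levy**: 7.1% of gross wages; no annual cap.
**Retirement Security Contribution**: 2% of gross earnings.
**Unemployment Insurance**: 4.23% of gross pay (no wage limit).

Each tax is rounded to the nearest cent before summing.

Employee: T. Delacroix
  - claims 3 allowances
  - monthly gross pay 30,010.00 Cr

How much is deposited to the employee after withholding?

Wage Tax: taxable = 30,010.00 Cr − 3×1,084.00 Cr = 26,758.00 Cr
  3,668.80 Cr + 34.78% × (26,758.00 Cr − 23,200.00 Cr) = 3,668.80 Cr + 34.78% × 3,558.00 Cr = 4,906.27 Cr
Pension Levy: 7.1% × 30,010.00 Cr = 2,130.71 Cr
Retirement Security Contribution: 2% × 30,010.00 Cr = 600.20 Cr
Unemployment Insurance: 4.23% × 30,010.00 Cr = 1,269.42 Cr
Total withheld: 4,906.27 Cr + 2,130.71 Cr + 600.20 Cr + 1,269.42 Cr = 8,906.60 Cr
Net pay: 30,010.00 Cr − 8,906.60 Cr = 21,103.40 Cr

21,103.40 Cr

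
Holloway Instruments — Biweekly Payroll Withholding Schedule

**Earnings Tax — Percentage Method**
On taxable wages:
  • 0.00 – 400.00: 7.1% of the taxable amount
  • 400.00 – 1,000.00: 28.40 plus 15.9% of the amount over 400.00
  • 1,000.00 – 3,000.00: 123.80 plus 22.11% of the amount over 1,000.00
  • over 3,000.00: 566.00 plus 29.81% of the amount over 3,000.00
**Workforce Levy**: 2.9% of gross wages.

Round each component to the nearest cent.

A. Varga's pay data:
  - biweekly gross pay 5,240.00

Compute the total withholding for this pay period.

1,385.70

Earnings Tax: taxable = 5,240.00
  566.00 + 29.81% × (5,240.00 − 3,000.00) = 566.00 + 29.81% × 2,240.00 = 1,233.74
Workforce Levy: 2.9% × 5,240.00 = 151.96
Total: 1,233.74 + 151.96 = 1,385.70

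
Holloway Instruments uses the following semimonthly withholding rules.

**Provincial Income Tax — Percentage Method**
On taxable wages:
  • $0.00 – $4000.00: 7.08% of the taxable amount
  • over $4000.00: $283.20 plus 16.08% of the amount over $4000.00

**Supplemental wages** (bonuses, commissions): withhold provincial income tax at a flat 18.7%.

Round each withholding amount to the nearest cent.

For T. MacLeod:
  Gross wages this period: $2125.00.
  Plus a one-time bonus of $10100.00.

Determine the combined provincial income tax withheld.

$2039.15

Provincial Income Tax: taxable = $2125.00
  7.08% × $2125.00 = $150.45
Supplemental (18.7% flat on bonus): 18.7% × $10100.00 = $1888.70
Total provincial income tax: $150.45 + $1888.70 = $2039.15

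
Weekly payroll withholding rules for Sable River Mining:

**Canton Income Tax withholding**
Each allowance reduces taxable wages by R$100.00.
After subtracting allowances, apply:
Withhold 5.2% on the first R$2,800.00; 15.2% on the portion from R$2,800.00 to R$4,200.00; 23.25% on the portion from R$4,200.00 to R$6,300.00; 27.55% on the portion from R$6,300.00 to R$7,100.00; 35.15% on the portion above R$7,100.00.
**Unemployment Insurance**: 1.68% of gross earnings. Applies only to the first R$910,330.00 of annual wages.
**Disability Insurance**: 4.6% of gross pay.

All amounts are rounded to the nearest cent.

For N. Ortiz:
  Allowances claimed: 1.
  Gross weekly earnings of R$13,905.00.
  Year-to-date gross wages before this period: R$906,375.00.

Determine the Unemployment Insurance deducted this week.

Unemployment Insurance: cap R$910,330.00 − YTD R$906,375.00 = R$3,955.00 subject; 1.68% × R$3,955.00 = R$66.44

R$66.44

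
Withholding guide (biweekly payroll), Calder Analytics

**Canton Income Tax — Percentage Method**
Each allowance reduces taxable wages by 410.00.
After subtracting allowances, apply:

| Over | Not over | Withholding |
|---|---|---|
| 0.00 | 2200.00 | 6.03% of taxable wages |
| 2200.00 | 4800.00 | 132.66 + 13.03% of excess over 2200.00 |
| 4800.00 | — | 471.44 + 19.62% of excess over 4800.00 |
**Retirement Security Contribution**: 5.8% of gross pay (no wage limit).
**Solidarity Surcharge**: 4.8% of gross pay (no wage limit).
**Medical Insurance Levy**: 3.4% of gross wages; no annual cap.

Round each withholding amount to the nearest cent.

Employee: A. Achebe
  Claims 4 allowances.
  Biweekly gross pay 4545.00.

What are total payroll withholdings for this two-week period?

860.82

Canton Income Tax: taxable = 4545.00 − 4×410.00 = 2905.00
  132.66 + 13.03% × (2905.00 − 2200.00) = 132.66 + 13.03% × 705.00 = 224.52
Retirement Security Contribution: 5.8% × 4545.00 = 263.61
Solidarity Surcharge: 4.8% × 4545.00 = 218.16
Medical Insurance Levy: 3.4% × 4545.00 = 154.53
Total: 224.52 + 263.61 + 218.16 + 154.53 = 860.82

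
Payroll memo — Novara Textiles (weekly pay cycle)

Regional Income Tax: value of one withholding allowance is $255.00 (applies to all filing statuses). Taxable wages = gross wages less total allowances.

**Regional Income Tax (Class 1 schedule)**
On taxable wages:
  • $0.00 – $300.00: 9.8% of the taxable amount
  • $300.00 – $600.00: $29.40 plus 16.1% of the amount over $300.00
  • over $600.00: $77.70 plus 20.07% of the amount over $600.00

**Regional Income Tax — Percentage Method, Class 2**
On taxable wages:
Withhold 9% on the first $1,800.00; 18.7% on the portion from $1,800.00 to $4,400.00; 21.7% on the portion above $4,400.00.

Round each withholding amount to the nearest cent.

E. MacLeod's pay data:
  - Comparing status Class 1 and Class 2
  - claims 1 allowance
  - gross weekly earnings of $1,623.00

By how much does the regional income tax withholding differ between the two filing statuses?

$108.72

Regional Income Tax (Class 1): taxable = $1,623.00 − 1×$255.00 = $1,368.00
  $77.70 + 20.07% × ($1,368.00 − $600.00) = $77.70 + 20.07% × $768.00 = $231.84
Regional Income Tax (Class 2): taxable = $1,623.00 − 1×$255.00 = $1,368.00
  9% × $1,368.00 = $123.12
Difference: |$231.84 − $123.12| = $108.72 (higher under Class 1)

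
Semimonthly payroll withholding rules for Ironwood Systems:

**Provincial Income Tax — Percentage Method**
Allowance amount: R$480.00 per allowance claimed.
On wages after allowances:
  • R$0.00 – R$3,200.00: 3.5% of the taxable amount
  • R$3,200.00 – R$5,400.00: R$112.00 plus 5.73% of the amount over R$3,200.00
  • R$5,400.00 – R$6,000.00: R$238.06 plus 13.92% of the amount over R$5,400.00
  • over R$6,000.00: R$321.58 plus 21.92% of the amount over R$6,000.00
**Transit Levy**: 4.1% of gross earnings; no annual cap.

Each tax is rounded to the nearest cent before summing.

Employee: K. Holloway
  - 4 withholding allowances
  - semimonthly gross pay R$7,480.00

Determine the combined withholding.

R$567.01

Provincial Income Tax: taxable = R$7,480.00 − 4×R$480.00 = R$5,560.00
  R$238.06 + 13.92% × (R$5,560.00 − R$5,400.00) = R$238.06 + 13.92% × R$160.00 = R$260.33
Transit Levy: 4.1% × R$7,480.00 = R$306.68
Total: R$260.33 + R$306.68 = R$567.01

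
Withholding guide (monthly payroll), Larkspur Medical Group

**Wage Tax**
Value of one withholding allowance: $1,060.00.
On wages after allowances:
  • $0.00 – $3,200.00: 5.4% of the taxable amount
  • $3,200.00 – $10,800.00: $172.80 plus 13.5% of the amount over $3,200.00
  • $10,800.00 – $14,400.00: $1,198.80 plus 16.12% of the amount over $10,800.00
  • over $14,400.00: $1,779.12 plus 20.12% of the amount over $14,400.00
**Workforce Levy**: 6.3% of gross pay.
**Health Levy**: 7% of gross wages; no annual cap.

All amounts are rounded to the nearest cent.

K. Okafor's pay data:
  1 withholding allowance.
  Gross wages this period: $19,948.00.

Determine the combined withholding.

$5,335.19

Wage Tax: taxable = $19,948.00 − 1×$1,060.00 = $18,888.00
  $1,779.12 + 20.12% × ($18,888.00 − $14,400.00) = $1,779.12 + 20.12% × $4,488.00 = $2,682.11
Workforce Levy: 6.3% × $19,948.00 = $1,256.72
Health Levy: 7% × $19,948.00 = $1,396.36
Total: $2,682.11 + $1,256.72 + $1,396.36 = $5,335.19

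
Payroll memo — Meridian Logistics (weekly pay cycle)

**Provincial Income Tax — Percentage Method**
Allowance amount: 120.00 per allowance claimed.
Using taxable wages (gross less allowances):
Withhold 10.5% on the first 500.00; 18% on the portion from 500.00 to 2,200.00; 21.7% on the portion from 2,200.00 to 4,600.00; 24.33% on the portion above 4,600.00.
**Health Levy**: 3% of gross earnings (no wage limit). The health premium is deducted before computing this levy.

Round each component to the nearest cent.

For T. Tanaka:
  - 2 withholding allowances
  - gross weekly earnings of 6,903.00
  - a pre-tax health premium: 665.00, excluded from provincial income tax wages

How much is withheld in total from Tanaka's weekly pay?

1,406.57

Provincial Income Tax: taxable = 6,903.00 − 665.00 − 2×120.00 = 5,998.00
  879.30 + 24.33% × (5,998.00 − 4,600.00) = 879.30 + 24.33% × 1,398.00 = 1,219.43
Health Levy: 3% × 6,238.00 = 187.14
Total: 1,219.43 + 187.14 = 1,406.57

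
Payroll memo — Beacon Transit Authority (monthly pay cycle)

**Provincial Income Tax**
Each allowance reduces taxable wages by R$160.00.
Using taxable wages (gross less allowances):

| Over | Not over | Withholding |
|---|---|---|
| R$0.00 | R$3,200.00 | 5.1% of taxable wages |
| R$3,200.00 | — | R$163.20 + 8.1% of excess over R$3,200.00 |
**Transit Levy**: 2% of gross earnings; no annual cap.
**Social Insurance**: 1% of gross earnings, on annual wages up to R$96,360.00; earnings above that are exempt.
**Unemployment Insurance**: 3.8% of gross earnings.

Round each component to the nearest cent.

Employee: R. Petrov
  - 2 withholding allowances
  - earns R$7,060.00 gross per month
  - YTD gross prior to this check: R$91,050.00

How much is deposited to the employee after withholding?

R$6,147.48

Provincial Income Tax: taxable = R$7,060.00 − 2×R$160.00 = R$6,740.00
  R$163.20 + 8.1% × (R$6,740.00 − R$3,200.00) = R$163.20 + 8.1% × R$3,540.00 = R$449.94
Transit Levy: 2% × R$7,060.00 = R$141.20
Social Insurance: cap R$96,360.00 − YTD R$91,050.00 = R$5,310.00 subject; 1% × R$5,310.00 = R$53.10
Unemployment Insurance: 3.8% × R$7,060.00 = R$268.28
Total withheld: R$449.94 + R$141.20 + R$53.10 + R$268.28 = R$912.52
Net pay: R$7,060.00 − R$912.52 = R$6,147.48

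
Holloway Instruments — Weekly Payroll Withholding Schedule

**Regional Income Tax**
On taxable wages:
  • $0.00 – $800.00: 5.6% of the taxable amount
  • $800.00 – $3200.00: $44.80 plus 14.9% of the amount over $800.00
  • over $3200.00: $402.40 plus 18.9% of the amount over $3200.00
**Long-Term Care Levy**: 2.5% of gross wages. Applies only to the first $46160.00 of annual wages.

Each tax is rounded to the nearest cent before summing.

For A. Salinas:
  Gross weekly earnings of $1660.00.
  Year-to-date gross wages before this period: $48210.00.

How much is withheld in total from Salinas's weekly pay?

Regional Income Tax: taxable = $1660.00
  $44.80 + 14.9% × ($1660.00 − $800.00) = $44.80 + 14.9% × $860.00 = $172.94
Long-Term Care Levy: YTD $48210.00 ≥ cap $46160.00 → $0.00
Total: $172.94 + $0.00 = $172.94

$172.94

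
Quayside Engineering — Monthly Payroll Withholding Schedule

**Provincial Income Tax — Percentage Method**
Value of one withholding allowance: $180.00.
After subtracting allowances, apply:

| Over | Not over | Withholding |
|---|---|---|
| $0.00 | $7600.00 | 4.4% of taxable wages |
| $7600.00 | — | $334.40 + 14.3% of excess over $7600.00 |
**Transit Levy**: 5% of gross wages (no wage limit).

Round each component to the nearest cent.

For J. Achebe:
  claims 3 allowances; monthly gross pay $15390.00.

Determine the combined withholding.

Provincial Income Tax: taxable = $15390.00 − 3×$180.00 = $14850.00
  $334.40 + 14.3% × ($14850.00 − $7600.00) = $334.40 + 14.3% × $7250.00 = $1371.15
Transit Levy: 5% × $15390.00 = $769.50
Total: $1371.15 + $769.50 = $2140.65

$2140.65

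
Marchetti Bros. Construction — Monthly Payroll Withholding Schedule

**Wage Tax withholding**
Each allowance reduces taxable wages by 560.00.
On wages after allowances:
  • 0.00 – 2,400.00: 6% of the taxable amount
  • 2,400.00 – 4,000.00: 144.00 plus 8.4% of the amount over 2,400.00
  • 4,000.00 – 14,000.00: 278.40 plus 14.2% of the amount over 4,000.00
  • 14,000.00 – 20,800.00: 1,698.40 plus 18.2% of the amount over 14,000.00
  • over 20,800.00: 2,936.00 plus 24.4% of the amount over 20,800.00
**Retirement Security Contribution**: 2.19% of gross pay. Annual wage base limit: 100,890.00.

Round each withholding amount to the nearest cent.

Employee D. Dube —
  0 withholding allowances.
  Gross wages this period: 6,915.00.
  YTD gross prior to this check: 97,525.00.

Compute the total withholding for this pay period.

766.02

Wage Tax: taxable = 6,915.00
  278.40 + 14.2% × (6,915.00 − 4,000.00) = 278.40 + 14.2% × 2,915.00 = 692.33
Retirement Security Contribution: cap 100,890.00 − YTD 97,525.00 = 3,365.00 subject; 2.19% × 3,365.00 = 73.69
Total: 692.33 + 73.69 = 766.02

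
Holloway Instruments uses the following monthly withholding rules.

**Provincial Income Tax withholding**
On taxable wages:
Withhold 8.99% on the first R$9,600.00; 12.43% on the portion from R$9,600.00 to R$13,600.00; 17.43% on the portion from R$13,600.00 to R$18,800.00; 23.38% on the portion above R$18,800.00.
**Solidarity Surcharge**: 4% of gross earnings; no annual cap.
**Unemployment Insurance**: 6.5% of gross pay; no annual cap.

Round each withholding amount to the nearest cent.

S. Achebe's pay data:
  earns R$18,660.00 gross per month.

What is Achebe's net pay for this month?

Provincial Income Tax: taxable = R$18,660.00
  R$1,360.24 + 17.43% × (R$18,660.00 − R$13,600.00) = R$1,360.24 + 17.43% × R$5,060.00 = R$2,242.20
Solidarity Surcharge: 4% × R$18,660.00 = R$746.40
Unemployment Insurance: 6.5% × R$18,660.00 = R$1,212.90
Total withheld: R$2,242.20 + R$746.40 + R$1,212.90 = R$4,201.50
Net pay: R$18,660.00 − R$4,201.50 = R$14,458.50

R$14,458.50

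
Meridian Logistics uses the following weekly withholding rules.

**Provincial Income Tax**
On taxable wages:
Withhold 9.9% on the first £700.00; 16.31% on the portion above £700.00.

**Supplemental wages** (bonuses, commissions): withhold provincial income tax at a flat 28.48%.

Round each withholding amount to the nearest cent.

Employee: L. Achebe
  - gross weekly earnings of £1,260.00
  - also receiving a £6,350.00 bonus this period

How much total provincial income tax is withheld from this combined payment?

Provincial Income Tax: taxable = £1,260.00
  £69.30 + 16.31% × (£1,260.00 − £700.00) = £69.30 + 16.31% × £560.00 = £160.64
Supplemental (28.48% flat on bonus): 28.48% × £6,350.00 = £1,808.48
Total provincial income tax: £160.64 + £1,808.48 = £1,969.12

£1,969.12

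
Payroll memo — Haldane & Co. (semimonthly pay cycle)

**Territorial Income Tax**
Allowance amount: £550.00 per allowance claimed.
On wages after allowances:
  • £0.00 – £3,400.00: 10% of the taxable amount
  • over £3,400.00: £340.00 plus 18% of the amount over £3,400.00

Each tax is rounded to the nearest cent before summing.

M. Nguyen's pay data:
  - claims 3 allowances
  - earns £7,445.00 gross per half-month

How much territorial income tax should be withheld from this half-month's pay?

Territorial Income Tax: taxable = £7,445.00 − 3×£550.00 = £5,795.00
  £340.00 + 18% × (£5,795.00 − £3,400.00) = £340.00 + 18% × £2,395.00 = £771.10

£771.10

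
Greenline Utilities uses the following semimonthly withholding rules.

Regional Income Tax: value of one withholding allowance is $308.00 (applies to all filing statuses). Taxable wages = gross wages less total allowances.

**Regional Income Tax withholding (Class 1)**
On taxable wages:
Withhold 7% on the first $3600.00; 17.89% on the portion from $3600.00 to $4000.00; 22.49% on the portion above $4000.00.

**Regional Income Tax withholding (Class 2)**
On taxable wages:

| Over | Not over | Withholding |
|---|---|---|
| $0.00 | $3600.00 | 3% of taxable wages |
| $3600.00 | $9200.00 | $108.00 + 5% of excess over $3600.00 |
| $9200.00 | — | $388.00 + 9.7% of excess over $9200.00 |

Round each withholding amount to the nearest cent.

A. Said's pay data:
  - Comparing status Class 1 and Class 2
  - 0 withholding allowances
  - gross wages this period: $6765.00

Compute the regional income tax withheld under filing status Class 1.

$945.41

Regional Income Tax (Class 1): taxable = $6765.00
  $323.56 + 22.49% × ($6765.00 − $4000.00) = $323.56 + 22.49% × $2765.00 = $945.41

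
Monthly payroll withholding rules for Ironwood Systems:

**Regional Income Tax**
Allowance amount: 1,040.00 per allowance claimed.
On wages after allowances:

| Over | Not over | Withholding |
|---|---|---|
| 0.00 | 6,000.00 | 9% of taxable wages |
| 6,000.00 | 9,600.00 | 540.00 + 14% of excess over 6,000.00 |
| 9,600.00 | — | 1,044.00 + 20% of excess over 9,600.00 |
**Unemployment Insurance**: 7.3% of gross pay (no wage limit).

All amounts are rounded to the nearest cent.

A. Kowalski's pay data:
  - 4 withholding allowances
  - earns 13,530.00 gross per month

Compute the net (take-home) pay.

Regional Income Tax: taxable = 13,530.00 − 4×1,040.00 = 9,370.00
  540.00 + 14% × (9,370.00 − 6,000.00) = 540.00 + 14% × 3,370.00 = 1,011.80
Unemployment Insurance: 7.3% × 13,530.00 = 987.69
Total withheld: 1,011.80 + 987.69 = 1,999.49
Net pay: 13,530.00 − 1,999.49 = 11,530.51

11,530.51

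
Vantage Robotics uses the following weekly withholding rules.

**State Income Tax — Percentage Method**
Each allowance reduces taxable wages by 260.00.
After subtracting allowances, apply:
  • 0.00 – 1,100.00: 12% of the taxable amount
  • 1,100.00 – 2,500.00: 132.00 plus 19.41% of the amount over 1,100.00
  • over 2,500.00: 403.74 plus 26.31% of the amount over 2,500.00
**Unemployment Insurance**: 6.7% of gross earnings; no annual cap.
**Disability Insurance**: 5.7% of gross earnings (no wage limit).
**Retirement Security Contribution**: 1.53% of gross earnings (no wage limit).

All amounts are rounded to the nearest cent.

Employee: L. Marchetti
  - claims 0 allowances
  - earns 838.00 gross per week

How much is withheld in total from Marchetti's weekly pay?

217.30

State Income Tax: taxable = 838.00
  12% × 838.00 = 100.56
Unemployment Insurance: 6.7% × 838.00 = 56.15
Disability Insurance: 5.7% × 838.00 = 47.77
Retirement Security Contribution: 1.53% × 838.00 = 12.82
Total: 100.56 + 56.15 + 47.77 + 12.82 = 217.30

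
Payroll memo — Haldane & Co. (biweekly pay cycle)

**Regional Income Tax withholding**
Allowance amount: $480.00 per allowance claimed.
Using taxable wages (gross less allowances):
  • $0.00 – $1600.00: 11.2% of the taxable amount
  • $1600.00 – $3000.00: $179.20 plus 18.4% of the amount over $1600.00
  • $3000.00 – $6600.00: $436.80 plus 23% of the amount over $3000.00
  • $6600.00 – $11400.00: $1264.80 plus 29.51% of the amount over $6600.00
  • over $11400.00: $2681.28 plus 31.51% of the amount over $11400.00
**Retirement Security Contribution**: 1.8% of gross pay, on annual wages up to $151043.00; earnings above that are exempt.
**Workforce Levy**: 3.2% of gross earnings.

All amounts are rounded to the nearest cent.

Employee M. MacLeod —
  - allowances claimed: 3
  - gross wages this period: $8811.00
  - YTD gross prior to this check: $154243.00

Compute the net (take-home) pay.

Regional Income Tax: taxable = $8811.00 − 3×$480.00 = $7371.00
  $1264.80 + 29.51% × ($7371.00 − $6600.00) = $1264.80 + 29.51% × $771.00 = $1492.32
Retirement Security Contribution: YTD $154243.00 ≥ cap $151043.00 → $0.00
Workforce Levy: 3.2% × $8811.00 = $281.95
Total withheld: $1492.32 + $0.00 + $281.95 = $1774.27
Net pay: $8811.00 − $1774.27 = $7036.73

$7036.73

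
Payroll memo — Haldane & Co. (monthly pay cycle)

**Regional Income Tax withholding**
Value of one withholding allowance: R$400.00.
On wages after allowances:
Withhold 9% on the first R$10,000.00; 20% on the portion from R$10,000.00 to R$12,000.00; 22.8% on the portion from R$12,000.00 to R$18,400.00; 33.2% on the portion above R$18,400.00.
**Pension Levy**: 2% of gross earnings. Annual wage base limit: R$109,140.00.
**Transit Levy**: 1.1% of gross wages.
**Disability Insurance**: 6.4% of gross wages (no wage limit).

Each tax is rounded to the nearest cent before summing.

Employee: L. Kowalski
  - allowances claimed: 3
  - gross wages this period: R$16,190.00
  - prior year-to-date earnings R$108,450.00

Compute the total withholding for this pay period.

R$3,209.77

Regional Income Tax: taxable = R$16,190.00 − 3×R$400.00 = R$14,990.00
  R$1,300.00 + 22.8% × (R$14,990.00 − R$12,000.00) = R$1,300.00 + 22.8% × R$2,990.00 = R$1,981.72
Pension Levy: cap R$109,140.00 − YTD R$108,450.00 = R$690.00 subject; 2% × R$690.00 = R$13.80
Transit Levy: 1.1% × R$16,190.00 = R$178.09
Disability Insurance: 6.4% × R$16,190.00 = R$1,036.16
Total: R$1,981.72 + R$13.80 + R$178.09 + R$1,036.16 = R$3,209.77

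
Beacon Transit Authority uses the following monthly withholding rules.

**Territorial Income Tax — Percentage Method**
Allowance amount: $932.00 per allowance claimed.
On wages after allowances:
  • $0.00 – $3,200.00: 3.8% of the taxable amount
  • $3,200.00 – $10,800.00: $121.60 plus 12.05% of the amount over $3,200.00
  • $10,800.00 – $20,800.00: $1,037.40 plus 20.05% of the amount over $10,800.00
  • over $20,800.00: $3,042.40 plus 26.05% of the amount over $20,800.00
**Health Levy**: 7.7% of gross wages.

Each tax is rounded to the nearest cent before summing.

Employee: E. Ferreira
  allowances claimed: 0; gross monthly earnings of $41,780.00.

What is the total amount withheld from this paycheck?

$11,724.75

Territorial Income Tax: taxable = $41,780.00
  $3,042.40 + 26.05% × ($41,780.00 − $20,800.00) = $3,042.40 + 26.05% × $20,980.00 = $8,507.69
Health Levy: 7.7% × $41,780.00 = $3,217.06
Total: $8,507.69 + $3,217.06 = $11,724.75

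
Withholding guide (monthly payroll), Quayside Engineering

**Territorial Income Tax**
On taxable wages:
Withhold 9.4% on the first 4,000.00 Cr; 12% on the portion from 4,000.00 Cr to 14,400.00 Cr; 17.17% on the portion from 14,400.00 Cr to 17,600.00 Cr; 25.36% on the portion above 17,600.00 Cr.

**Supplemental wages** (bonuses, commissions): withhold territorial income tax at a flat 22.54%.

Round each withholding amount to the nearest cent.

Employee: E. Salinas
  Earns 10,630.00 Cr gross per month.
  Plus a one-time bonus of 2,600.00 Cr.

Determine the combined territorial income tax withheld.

1,757.64 Cr

Territorial Income Tax: taxable = 10,630.00 Cr
  376.00 Cr + 12% × (10,630.00 Cr − 4,000.00 Cr) = 376.00 Cr + 12% × 6,630.00 Cr = 1,171.60 Cr
Supplemental (22.54% flat on bonus): 22.54% × 2,600.00 Cr = 586.04 Cr
Total territorial income tax: 1,171.60 Cr + 586.04 Cr = 1,757.64 Cr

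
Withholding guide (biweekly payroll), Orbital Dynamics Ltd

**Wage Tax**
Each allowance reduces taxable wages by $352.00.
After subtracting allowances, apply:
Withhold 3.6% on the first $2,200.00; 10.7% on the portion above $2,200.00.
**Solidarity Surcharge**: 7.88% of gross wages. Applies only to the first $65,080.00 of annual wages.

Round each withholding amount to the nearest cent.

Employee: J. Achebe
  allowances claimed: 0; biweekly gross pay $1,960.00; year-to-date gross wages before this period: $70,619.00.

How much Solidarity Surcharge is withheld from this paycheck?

$0.00

Solidarity Surcharge: YTD $70,619.00 ≥ cap $65,080.00 → $0.00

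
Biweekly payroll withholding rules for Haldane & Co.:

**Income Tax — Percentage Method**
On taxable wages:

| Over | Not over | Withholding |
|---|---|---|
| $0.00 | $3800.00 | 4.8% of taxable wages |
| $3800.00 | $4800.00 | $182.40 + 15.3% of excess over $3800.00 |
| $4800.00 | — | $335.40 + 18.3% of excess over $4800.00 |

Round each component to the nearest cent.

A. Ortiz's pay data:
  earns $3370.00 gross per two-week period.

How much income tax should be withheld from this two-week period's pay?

Income Tax: taxable = $3370.00
  4.8% × $3370.00 = $161.76

$161.76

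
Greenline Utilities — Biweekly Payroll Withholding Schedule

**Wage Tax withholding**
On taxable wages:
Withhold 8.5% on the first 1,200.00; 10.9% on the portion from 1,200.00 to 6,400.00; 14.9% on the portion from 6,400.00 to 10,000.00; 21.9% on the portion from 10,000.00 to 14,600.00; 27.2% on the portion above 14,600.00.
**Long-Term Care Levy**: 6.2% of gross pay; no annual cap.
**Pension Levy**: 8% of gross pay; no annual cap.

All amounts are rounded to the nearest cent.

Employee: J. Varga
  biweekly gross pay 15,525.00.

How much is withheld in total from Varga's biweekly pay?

Wage Tax: taxable = 15,525.00
  2,212.60 + 27.2% × (15,525.00 − 14,600.00) = 2,212.60 + 27.2% × 925.00 = 2,464.20
Long-Term Care Levy: 6.2% × 15,525.00 = 962.55
Pension Levy: 8% × 15,525.00 = 1,242.00
Total: 2,464.20 + 962.55 + 1,242.00 = 4,668.75

4,668.75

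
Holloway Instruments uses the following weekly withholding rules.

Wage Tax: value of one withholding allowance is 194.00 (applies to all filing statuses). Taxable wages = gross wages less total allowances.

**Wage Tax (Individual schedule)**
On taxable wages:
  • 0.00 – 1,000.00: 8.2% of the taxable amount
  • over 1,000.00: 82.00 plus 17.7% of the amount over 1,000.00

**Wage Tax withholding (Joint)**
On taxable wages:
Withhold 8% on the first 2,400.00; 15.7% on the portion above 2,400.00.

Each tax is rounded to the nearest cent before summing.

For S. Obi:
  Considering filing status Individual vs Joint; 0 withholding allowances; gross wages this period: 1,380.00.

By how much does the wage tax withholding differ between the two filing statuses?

38.86

Wage Tax (Individual): taxable = 1,380.00
  82.00 + 17.7% × (1,380.00 − 1,000.00) = 82.00 + 17.7% × 380.00 = 149.26
Wage Tax (Joint): taxable = 1,380.00
  8% × 1,380.00 = 110.40
Difference: |149.26 − 110.40| = 38.86 (higher under Individual)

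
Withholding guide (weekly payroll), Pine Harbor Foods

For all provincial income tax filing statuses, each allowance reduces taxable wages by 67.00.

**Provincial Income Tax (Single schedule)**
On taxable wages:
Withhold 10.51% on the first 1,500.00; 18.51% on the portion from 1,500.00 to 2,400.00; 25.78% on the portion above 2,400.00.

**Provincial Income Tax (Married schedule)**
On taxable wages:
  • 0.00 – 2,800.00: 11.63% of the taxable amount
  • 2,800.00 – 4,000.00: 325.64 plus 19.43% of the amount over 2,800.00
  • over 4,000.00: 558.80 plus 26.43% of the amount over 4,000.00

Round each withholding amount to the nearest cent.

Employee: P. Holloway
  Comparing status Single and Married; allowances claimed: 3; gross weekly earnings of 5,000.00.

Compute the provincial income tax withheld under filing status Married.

Provincial Income Tax (Married): taxable = 5,000.00 − 3×67.00 = 4,799.00
  558.80 + 26.43% × (4,799.00 − 4,000.00) = 558.80 + 26.43% × 799.00 = 769.98

769.98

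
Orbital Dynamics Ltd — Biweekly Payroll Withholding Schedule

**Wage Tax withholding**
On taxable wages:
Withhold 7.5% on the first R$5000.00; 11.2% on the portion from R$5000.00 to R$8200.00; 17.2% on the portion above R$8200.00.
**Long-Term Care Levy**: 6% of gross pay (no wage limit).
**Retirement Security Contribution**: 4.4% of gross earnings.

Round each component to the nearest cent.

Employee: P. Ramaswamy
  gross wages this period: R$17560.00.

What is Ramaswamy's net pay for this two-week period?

R$13390.44

Wage Tax: taxable = R$17560.00
  R$733.40 + 17.2% × (R$17560.00 − R$8200.00) = R$733.40 + 17.2% × R$9360.00 = R$2343.32
Long-Term Care Levy: 6% × R$17560.00 = R$1053.60
Retirement Security Contribution: 4.4% × R$17560.00 = R$772.64
Total withheld: R$2343.32 + R$1053.60 + R$772.64 = R$4169.56
Net pay: R$17560.00 − R$4169.56 = R$13390.44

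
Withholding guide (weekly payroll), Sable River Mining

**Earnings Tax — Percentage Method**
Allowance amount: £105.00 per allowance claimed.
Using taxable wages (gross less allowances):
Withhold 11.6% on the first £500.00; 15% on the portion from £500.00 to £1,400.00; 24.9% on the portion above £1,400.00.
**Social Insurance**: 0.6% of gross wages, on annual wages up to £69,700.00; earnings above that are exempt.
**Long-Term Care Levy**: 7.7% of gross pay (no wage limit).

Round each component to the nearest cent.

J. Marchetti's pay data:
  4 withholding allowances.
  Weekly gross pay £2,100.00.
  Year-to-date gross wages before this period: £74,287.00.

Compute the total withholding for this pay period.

Earnings Tax: taxable = £2,100.00 − 4×£105.00 = £1,680.00
  £193.00 + 24.9% × (£1,680.00 − £1,400.00) = £193.00 + 24.9% × £280.00 = £262.72
Social Insurance: YTD £74,287.00 ≥ cap £69,700.00 → £0.00
Long-Term Care Levy: 7.7% × £2,100.00 = £161.70
Total: £262.72 + £0.00 + £161.70 = £424.42

£424.42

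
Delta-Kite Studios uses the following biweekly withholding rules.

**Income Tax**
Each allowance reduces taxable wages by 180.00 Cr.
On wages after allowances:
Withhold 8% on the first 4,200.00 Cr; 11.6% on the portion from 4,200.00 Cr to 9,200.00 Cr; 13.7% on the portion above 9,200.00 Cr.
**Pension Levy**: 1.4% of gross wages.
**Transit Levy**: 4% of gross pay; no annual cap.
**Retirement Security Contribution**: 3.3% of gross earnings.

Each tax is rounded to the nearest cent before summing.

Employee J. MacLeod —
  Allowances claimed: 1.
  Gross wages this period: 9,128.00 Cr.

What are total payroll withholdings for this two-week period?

1,680.90 Cr

Income Tax: taxable = 9,128.00 Cr − 1×180.00 Cr = 8,948.00 Cr
  336.00 Cr + 11.6% × (8,948.00 Cr − 4,200.00 Cr) = 336.00 Cr + 11.6% × 4,748.00 Cr = 886.77 Cr
Pension Levy: 1.4% × 9,128.00 Cr = 127.79 Cr
Transit Levy: 4% × 9,128.00 Cr = 365.12 Cr
Retirement Security Contribution: 3.3% × 9,128.00 Cr = 301.22 Cr
Total: 886.77 Cr + 127.79 Cr + 365.12 Cr + 301.22 Cr = 1,680.90 Cr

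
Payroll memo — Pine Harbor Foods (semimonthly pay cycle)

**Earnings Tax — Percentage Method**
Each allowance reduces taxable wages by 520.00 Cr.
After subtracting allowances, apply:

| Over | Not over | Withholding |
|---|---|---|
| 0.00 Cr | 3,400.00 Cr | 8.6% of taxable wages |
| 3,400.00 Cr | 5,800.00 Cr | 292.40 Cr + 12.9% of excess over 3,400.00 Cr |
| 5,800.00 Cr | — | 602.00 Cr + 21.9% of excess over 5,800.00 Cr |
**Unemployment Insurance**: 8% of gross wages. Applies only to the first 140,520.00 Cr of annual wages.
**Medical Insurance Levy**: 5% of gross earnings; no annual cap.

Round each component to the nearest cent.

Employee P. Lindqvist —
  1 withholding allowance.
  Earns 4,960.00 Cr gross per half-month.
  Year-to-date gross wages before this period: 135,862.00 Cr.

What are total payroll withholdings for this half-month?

1,047.20 Cr

Earnings Tax: taxable = 4,960.00 Cr − 1×520.00 Cr = 4,440.00 Cr
  292.40 Cr + 12.9% × (4,440.00 Cr − 3,400.00 Cr) = 292.40 Cr + 12.9% × 1,040.00 Cr = 426.56 Cr
Unemployment Insurance: cap 140,520.00 Cr − YTD 135,862.00 Cr = 4,658.00 Cr subject; 8% × 4,658.00 Cr = 372.64 Cr
Medical Insurance Levy: 5% × 4,960.00 Cr = 248.00 Cr
Total: 426.56 Cr + 372.64 Cr + 248.00 Cr = 1,047.20 Cr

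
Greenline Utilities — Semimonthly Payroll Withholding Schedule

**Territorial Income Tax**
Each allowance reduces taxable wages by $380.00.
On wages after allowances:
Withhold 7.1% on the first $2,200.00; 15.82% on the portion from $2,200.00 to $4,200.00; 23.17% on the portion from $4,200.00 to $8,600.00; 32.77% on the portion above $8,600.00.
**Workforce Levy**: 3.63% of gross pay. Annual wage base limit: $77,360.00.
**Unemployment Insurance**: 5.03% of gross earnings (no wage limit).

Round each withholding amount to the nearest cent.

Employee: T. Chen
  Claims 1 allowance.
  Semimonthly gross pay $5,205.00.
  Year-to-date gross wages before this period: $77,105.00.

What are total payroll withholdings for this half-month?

Territorial Income Tax: taxable = $5,205.00 − 1×$380.00 = $4,825.00
  $472.60 + 23.17% × ($4,825.00 − $4,200.00) = $472.60 + 23.17% × $625.00 = $617.41
Workforce Levy: cap $77,360.00 − YTD $77,105.00 = $255.00 subject; 3.63% × $255.00 = $9.26
Unemployment Insurance: 5.03% × $5,205.00 = $261.81
Total: $617.41 + $9.26 + $261.81 = $888.48

$888.48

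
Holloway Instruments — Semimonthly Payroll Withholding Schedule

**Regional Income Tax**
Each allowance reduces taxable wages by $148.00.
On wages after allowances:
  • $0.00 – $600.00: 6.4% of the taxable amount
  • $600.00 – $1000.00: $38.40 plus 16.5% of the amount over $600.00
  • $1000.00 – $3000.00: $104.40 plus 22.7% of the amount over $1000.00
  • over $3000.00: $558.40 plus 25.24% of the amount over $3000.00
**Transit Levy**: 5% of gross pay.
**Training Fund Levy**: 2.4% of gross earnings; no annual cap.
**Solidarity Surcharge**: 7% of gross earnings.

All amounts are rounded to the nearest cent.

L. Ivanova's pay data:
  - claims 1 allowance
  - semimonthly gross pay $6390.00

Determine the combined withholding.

$2296.84

Regional Income Tax: taxable = $6390.00 − 1×$148.00 = $6242.00
  $558.40 + 25.24% × ($6242.00 − $3000.00) = $558.40 + 25.24% × $3242.00 = $1376.68
Transit Levy: 5% × $6390.00 = $319.50
Training Fund Levy: 2.4% × $6390.00 = $153.36
Solidarity Surcharge: 7% × $6390.00 = $447.30
Total: $1376.68 + $319.50 + $153.36 + $447.30 = $2296.84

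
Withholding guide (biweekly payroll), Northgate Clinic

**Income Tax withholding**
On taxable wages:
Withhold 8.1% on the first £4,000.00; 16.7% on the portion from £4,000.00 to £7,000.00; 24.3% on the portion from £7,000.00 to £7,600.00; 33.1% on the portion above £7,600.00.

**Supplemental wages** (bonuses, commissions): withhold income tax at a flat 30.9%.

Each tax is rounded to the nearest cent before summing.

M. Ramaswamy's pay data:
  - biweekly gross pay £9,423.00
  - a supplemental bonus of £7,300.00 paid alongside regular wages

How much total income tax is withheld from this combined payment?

£3,829.91

Income Tax: taxable = £9,423.00
  £970.80 + 33.1% × (£9,423.00 − £7,600.00) = £970.80 + 33.1% × £1,823.00 = £1,574.21
Supplemental (30.9% flat on bonus): 30.9% × £7,300.00 = £2,255.70
Total income tax: £1,574.21 + £2,255.70 = £3,829.91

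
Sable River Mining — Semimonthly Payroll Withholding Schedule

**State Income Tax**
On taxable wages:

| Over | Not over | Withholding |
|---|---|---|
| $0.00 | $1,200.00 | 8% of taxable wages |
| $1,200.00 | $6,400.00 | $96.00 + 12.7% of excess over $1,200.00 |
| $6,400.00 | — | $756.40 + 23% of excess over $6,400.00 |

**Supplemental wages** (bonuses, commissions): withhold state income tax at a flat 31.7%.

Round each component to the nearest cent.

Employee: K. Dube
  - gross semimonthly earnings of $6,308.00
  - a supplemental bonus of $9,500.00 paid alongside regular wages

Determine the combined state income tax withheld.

State Income Tax: taxable = $6,308.00
  $96.00 + 12.7% × ($6,308.00 − $1,200.00) = $96.00 + 12.7% × $5,108.00 = $744.72
Supplemental (31.7% flat on bonus): 31.7% × $9,500.00 = $3,011.50
Total state income tax: $744.72 + $3,011.50 = $3,756.22

$3,756.22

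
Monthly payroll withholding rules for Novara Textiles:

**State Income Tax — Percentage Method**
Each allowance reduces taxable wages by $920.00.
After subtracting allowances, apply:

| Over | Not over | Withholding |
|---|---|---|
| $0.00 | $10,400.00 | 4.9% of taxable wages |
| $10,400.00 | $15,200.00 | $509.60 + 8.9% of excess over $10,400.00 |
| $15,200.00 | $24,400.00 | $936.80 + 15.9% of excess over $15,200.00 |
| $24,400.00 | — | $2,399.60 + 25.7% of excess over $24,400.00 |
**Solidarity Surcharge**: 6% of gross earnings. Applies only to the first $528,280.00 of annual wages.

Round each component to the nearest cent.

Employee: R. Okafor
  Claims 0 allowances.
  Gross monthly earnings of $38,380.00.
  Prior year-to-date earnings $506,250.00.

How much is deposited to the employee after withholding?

$31,065.74

State Income Tax: taxable = $38,380.00
  $2,399.60 + 25.7% × ($38,380.00 − $24,400.00) = $2,399.60 + 25.7% × $13,980.00 = $5,992.46
Solidarity Surcharge: cap $528,280.00 − YTD $506,250.00 = $22,030.00 subject; 6% × $22,030.00 = $1,321.80
Total withheld: $5,992.46 + $1,321.80 = $7,314.26
Net pay: $38,380.00 − $7,314.26 = $31,065.74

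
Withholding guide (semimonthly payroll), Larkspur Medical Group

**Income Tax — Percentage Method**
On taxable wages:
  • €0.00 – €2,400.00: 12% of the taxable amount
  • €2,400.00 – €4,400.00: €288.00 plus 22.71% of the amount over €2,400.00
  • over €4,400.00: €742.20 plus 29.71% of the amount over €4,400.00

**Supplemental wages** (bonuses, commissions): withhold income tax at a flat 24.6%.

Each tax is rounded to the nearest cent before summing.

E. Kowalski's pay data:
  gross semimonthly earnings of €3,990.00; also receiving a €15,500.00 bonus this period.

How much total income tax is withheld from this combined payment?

€4,462.09

Income Tax: taxable = €3,990.00
  €288.00 + 22.71% × (€3,990.00 − €2,400.00) = €288.00 + 22.71% × €1,590.00 = €649.09
Supplemental (24.6% flat on bonus): 24.6% × €15,500.00 = €3,813.00
Total income tax: €649.09 + €3,813.00 = €4,462.09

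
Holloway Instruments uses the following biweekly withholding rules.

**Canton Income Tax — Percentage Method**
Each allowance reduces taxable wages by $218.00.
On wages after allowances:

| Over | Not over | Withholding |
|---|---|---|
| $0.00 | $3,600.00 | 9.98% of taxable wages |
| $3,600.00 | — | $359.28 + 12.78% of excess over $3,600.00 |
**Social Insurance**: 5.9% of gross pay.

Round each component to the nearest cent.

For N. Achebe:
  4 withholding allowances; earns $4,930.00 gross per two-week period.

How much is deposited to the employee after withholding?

$4,221.32

Canton Income Tax: taxable = $4,930.00 − 4×$218.00 = $4,058.00
  $359.28 + 12.78% × ($4,058.00 − $3,600.00) = $359.28 + 12.78% × $458.00 = $417.81
Social Insurance: 5.9% × $4,930.00 = $290.87
Total withheld: $417.81 + $290.87 = $708.68
Net pay: $4,930.00 − $708.68 = $4,221.32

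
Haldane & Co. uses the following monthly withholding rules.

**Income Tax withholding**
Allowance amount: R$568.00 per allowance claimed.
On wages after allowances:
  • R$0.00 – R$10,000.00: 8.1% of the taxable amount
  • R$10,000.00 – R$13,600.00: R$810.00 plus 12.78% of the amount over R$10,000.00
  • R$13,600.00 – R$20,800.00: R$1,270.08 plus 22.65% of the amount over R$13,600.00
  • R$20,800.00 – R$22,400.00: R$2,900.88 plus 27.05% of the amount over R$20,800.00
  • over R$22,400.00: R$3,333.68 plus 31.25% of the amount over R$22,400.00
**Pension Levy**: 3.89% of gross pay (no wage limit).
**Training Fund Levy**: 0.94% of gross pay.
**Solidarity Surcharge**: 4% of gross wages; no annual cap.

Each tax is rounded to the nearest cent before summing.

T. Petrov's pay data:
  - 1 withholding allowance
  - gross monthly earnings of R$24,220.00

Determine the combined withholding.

R$5,863.56

Income Tax: taxable = R$24,220.00 − 1×R$568.00 = R$23,652.00
  R$3,333.68 + 31.25% × (R$23,652.00 − R$22,400.00) = R$3,333.68 + 31.25% × R$1,252.00 = R$3,724.93
Pension Levy: 3.89% × R$24,220.00 = R$942.16
Training Fund Levy: 0.94% × R$24,220.00 = R$227.67
Solidarity Surcharge: 4% × R$24,220.00 = R$968.80
Total: R$3,724.93 + R$942.16 + R$227.67 + R$968.80 = R$5,863.56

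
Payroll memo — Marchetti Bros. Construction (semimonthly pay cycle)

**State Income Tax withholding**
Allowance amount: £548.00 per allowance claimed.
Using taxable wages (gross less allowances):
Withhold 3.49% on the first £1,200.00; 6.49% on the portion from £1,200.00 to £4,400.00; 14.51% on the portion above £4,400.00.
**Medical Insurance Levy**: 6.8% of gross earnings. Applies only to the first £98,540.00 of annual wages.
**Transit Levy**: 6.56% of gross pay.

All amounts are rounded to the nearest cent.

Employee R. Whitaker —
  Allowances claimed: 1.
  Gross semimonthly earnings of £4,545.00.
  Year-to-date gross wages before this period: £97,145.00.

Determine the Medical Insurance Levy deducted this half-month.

Medical Insurance Levy: cap £98,540.00 − YTD £97,145.00 = £1,395.00 subject; 6.8% × £1,395.00 = £94.86

£94.86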